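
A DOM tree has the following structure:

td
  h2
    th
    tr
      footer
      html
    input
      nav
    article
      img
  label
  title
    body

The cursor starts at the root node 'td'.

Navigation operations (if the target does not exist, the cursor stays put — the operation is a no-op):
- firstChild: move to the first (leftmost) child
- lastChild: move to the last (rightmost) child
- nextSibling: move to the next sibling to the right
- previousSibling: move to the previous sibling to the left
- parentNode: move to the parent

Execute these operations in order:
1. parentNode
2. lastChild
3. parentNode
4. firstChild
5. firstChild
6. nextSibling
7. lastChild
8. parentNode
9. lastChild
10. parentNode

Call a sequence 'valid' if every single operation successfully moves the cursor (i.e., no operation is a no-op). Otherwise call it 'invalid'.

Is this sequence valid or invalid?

After 1 (parentNode): td (no-op, stayed)
After 2 (lastChild): title
After 3 (parentNode): td
After 4 (firstChild): h2
After 5 (firstChild): th
After 6 (nextSibling): tr
After 7 (lastChild): html
After 8 (parentNode): tr
After 9 (lastChild): html
After 10 (parentNode): tr

Answer: invalid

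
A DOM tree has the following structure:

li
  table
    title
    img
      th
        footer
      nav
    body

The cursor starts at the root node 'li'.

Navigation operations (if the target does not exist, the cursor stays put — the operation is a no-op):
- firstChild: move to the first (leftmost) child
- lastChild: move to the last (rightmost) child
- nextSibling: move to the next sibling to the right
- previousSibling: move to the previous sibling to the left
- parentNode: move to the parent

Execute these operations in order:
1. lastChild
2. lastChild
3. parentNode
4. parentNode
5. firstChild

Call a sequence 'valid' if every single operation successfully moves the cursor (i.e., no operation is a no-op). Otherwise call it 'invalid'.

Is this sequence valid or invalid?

Answer: valid

Derivation:
After 1 (lastChild): table
After 2 (lastChild): body
After 3 (parentNode): table
After 4 (parentNode): li
After 5 (firstChild): table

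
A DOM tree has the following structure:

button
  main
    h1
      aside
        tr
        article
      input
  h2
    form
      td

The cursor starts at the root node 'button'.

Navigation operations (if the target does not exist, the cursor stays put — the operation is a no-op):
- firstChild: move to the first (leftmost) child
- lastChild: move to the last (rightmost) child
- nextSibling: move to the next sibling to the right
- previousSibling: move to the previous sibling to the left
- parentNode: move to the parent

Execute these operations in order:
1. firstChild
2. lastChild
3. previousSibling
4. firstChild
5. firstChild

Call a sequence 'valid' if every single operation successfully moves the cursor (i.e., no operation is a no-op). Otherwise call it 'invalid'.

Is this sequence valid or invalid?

Answer: invalid

Derivation:
After 1 (firstChild): main
After 2 (lastChild): h1
After 3 (previousSibling): h1 (no-op, stayed)
After 4 (firstChild): aside
After 5 (firstChild): tr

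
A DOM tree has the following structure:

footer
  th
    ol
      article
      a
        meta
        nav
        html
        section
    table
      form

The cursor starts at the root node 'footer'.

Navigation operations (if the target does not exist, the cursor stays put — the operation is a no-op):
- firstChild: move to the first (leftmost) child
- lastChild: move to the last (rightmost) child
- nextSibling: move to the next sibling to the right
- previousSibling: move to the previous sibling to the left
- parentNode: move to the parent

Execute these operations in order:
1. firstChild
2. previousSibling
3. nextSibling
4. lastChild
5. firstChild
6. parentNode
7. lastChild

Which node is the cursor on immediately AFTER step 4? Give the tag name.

After 1 (firstChild): th
After 2 (previousSibling): th (no-op, stayed)
After 3 (nextSibling): th (no-op, stayed)
After 4 (lastChild): table

Answer: table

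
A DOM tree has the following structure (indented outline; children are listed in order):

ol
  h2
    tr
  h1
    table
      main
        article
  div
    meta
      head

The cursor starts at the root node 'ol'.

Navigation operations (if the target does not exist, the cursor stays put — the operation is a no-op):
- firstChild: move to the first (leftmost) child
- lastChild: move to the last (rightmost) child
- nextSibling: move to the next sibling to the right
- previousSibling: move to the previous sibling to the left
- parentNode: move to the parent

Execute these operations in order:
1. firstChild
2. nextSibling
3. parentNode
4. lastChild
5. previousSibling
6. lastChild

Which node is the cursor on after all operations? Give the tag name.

After 1 (firstChild): h2
After 2 (nextSibling): h1
After 3 (parentNode): ol
After 4 (lastChild): div
After 5 (previousSibling): h1
After 6 (lastChild): table

Answer: table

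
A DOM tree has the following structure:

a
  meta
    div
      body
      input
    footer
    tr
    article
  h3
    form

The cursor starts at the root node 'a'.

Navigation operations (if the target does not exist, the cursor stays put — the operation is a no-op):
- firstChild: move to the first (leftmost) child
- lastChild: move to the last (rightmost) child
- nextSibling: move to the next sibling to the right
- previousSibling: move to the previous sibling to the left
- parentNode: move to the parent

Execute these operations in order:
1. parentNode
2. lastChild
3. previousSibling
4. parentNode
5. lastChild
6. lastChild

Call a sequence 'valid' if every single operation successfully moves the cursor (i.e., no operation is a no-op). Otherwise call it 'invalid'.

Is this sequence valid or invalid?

After 1 (parentNode): a (no-op, stayed)
After 2 (lastChild): h3
After 3 (previousSibling): meta
After 4 (parentNode): a
After 5 (lastChild): h3
After 6 (lastChild): form

Answer: invalid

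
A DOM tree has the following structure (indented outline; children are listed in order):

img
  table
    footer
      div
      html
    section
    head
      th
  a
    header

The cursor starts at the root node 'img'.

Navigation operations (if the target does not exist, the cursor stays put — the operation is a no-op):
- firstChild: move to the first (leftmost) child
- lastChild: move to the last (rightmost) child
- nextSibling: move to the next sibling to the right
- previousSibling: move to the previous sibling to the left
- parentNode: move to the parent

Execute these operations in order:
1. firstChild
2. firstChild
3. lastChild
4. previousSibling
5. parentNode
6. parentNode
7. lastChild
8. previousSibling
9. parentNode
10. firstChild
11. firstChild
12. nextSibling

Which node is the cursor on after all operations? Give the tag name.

After 1 (firstChild): table
After 2 (firstChild): footer
After 3 (lastChild): html
After 4 (previousSibling): div
After 5 (parentNode): footer
After 6 (parentNode): table
After 7 (lastChild): head
After 8 (previousSibling): section
After 9 (parentNode): table
After 10 (firstChild): footer
After 11 (firstChild): div
After 12 (nextSibling): html

Answer: html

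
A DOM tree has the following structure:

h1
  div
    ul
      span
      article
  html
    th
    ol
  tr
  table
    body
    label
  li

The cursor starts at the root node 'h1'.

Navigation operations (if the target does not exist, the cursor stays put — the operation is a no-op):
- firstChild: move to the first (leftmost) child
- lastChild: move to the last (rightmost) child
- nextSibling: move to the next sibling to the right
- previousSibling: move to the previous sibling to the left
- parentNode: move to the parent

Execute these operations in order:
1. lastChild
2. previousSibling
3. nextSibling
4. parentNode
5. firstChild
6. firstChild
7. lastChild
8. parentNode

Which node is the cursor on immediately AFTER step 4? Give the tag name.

Answer: h1

Derivation:
After 1 (lastChild): li
After 2 (previousSibling): table
After 3 (nextSibling): li
After 4 (parentNode): h1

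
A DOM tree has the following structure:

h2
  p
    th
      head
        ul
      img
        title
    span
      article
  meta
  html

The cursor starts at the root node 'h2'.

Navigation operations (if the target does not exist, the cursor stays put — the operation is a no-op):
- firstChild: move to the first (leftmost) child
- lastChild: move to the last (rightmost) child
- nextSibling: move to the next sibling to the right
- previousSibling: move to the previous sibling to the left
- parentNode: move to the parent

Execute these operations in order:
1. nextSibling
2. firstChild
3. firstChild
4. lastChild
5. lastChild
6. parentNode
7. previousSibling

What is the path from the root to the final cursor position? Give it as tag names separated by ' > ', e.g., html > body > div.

Answer: h2 > p > th > head

Derivation:
After 1 (nextSibling): h2 (no-op, stayed)
After 2 (firstChild): p
After 3 (firstChild): th
After 4 (lastChild): img
After 5 (lastChild): title
After 6 (parentNode): img
After 7 (previousSibling): head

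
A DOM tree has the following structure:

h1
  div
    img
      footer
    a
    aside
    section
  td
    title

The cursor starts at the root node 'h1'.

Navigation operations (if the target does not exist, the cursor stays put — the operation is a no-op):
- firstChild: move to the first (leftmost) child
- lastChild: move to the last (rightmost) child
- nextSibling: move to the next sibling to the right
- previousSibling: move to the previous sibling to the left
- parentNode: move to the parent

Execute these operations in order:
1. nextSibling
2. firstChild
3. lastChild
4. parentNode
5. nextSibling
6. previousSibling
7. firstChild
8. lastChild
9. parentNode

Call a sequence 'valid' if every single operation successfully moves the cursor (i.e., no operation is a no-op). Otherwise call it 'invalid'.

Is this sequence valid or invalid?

Answer: invalid

Derivation:
After 1 (nextSibling): h1 (no-op, stayed)
After 2 (firstChild): div
After 3 (lastChild): section
After 4 (parentNode): div
After 5 (nextSibling): td
After 6 (previousSibling): div
After 7 (firstChild): img
After 8 (lastChild): footer
After 9 (parentNode): img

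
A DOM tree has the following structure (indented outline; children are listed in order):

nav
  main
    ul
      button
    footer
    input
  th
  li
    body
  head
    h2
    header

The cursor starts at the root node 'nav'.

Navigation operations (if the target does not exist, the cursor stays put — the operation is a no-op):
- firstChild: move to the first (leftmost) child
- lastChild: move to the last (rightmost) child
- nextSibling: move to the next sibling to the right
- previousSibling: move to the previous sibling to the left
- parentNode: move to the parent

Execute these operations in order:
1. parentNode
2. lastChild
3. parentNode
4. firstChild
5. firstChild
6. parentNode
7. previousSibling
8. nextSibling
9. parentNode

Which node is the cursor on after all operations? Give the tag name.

After 1 (parentNode): nav (no-op, stayed)
After 2 (lastChild): head
After 3 (parentNode): nav
After 4 (firstChild): main
After 5 (firstChild): ul
After 6 (parentNode): main
After 7 (previousSibling): main (no-op, stayed)
After 8 (nextSibling): th
After 9 (parentNode): nav

Answer: nav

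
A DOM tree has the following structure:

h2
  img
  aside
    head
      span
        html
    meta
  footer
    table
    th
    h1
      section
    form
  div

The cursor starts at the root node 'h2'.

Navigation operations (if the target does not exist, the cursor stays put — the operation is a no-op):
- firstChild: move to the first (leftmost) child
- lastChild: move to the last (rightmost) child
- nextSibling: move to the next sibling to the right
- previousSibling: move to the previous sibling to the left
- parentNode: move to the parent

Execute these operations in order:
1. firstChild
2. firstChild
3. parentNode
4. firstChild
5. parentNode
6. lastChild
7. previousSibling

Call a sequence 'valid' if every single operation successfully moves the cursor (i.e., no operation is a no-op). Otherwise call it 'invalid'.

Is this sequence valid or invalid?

After 1 (firstChild): img
After 2 (firstChild): img (no-op, stayed)
After 3 (parentNode): h2
After 4 (firstChild): img
After 5 (parentNode): h2
After 6 (lastChild): div
After 7 (previousSibling): footer

Answer: invalid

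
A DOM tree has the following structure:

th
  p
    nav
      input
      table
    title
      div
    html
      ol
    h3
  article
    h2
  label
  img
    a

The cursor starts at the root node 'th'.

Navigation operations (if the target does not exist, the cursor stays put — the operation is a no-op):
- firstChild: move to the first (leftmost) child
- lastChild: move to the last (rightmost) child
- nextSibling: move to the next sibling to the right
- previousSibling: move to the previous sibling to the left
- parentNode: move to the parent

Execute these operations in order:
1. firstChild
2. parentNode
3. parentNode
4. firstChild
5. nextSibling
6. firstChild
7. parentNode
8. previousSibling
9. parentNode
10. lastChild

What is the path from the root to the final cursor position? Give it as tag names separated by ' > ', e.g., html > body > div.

Answer: th > img

Derivation:
After 1 (firstChild): p
After 2 (parentNode): th
After 3 (parentNode): th (no-op, stayed)
After 4 (firstChild): p
After 5 (nextSibling): article
After 6 (firstChild): h2
After 7 (parentNode): article
After 8 (previousSibling): p
After 9 (parentNode): th
After 10 (lastChild): img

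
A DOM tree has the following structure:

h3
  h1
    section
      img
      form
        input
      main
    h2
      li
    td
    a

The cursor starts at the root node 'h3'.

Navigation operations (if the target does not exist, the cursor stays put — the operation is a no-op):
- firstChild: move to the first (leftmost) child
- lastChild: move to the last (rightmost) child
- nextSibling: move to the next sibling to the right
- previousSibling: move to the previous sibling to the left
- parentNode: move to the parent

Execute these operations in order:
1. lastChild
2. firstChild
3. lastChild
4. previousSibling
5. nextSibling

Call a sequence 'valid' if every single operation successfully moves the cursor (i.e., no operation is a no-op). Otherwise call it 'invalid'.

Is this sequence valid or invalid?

Answer: valid

Derivation:
After 1 (lastChild): h1
After 2 (firstChild): section
After 3 (lastChild): main
After 4 (previousSibling): form
After 5 (nextSibling): main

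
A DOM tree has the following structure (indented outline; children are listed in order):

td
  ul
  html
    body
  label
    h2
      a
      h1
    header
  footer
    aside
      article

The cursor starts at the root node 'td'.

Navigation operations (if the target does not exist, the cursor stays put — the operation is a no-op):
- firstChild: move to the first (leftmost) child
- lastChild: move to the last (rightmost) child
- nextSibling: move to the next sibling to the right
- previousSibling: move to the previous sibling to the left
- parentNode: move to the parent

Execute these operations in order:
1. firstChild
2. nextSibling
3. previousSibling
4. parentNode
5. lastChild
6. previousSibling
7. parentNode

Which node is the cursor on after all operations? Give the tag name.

After 1 (firstChild): ul
After 2 (nextSibling): html
After 3 (previousSibling): ul
After 4 (parentNode): td
After 5 (lastChild): footer
After 6 (previousSibling): label
After 7 (parentNode): td

Answer: td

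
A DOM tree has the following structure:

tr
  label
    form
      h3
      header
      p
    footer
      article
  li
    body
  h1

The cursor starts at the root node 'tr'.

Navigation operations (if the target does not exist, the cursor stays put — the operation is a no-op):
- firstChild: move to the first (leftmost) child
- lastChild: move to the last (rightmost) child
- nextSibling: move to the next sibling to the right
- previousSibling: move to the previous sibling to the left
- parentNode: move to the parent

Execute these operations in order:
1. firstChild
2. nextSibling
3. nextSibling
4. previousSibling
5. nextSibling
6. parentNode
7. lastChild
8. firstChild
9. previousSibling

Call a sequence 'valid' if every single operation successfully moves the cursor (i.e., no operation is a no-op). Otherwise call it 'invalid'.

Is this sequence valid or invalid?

After 1 (firstChild): label
After 2 (nextSibling): li
After 3 (nextSibling): h1
After 4 (previousSibling): li
After 5 (nextSibling): h1
After 6 (parentNode): tr
After 7 (lastChild): h1
After 8 (firstChild): h1 (no-op, stayed)
After 9 (previousSibling): li

Answer: invalid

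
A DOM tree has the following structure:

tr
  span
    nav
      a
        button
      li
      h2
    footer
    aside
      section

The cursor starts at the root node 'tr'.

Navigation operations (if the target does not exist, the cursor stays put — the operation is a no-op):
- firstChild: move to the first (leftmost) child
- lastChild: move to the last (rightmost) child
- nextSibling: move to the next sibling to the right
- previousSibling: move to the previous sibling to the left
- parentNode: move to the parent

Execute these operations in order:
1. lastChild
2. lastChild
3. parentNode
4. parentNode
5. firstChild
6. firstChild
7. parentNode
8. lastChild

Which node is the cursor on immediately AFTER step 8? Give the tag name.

After 1 (lastChild): span
After 2 (lastChild): aside
After 3 (parentNode): span
After 4 (parentNode): tr
After 5 (firstChild): span
After 6 (firstChild): nav
After 7 (parentNode): span
After 8 (lastChild): aside

Answer: aside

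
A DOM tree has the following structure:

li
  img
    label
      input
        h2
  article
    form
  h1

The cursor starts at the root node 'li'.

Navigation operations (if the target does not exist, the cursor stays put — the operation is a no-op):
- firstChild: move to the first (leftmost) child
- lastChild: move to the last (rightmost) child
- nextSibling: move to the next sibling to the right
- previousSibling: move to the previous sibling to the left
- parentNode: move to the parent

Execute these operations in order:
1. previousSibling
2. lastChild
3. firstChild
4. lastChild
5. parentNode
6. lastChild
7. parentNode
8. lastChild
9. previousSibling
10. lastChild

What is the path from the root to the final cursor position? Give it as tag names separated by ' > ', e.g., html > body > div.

After 1 (previousSibling): li (no-op, stayed)
After 2 (lastChild): h1
After 3 (firstChild): h1 (no-op, stayed)
After 4 (lastChild): h1 (no-op, stayed)
After 5 (parentNode): li
After 6 (lastChild): h1
After 7 (parentNode): li
After 8 (lastChild): h1
After 9 (previousSibling): article
After 10 (lastChild): form

Answer: li > article > form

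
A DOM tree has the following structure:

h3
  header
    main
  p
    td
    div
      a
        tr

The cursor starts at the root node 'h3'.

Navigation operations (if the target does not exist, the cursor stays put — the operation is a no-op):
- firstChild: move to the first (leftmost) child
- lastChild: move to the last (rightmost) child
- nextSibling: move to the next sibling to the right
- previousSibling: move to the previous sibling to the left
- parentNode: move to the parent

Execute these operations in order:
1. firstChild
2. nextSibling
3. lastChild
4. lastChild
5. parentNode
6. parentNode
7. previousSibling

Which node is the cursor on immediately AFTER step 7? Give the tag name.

Answer: header

Derivation:
After 1 (firstChild): header
After 2 (nextSibling): p
After 3 (lastChild): div
After 4 (lastChild): a
After 5 (parentNode): div
After 6 (parentNode): p
After 7 (previousSibling): header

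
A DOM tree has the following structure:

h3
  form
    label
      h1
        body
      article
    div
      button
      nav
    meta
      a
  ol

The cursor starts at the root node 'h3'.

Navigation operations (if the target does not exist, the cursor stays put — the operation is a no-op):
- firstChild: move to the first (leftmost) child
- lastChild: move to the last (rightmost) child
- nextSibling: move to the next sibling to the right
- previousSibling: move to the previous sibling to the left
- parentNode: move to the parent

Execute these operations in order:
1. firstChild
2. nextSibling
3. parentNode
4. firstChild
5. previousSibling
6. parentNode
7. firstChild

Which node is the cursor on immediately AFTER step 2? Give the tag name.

Answer: ol

Derivation:
After 1 (firstChild): form
After 2 (nextSibling): ol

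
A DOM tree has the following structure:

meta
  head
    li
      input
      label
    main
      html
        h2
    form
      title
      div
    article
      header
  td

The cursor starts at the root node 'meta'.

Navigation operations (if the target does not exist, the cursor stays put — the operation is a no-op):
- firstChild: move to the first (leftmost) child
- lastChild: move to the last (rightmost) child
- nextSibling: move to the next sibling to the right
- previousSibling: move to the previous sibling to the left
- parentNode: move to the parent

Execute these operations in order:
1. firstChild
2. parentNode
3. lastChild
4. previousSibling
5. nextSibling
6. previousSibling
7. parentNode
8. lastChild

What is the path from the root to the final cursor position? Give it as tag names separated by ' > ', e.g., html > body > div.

Answer: meta > td

Derivation:
After 1 (firstChild): head
After 2 (parentNode): meta
After 3 (lastChild): td
After 4 (previousSibling): head
After 5 (nextSibling): td
After 6 (previousSibling): head
After 7 (parentNode): meta
After 8 (lastChild): td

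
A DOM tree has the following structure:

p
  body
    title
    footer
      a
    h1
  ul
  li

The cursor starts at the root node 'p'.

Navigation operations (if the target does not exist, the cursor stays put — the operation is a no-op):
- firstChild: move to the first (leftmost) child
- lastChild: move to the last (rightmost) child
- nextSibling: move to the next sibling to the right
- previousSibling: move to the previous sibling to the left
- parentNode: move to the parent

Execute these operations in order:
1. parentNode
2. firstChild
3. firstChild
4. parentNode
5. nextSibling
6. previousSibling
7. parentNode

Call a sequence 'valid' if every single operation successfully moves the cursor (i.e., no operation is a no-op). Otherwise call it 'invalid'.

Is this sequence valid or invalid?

After 1 (parentNode): p (no-op, stayed)
After 2 (firstChild): body
After 3 (firstChild): title
After 4 (parentNode): body
After 5 (nextSibling): ul
After 6 (previousSibling): body
After 7 (parentNode): p

Answer: invalid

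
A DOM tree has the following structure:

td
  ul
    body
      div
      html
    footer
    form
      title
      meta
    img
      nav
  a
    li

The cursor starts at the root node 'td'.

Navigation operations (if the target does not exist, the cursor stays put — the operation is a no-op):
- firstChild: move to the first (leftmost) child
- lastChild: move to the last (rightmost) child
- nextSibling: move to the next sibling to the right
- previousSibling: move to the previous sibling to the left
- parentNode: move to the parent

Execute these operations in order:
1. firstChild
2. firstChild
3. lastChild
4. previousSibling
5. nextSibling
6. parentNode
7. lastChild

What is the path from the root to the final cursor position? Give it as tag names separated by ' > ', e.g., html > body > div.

Answer: td > ul > body > html

Derivation:
After 1 (firstChild): ul
After 2 (firstChild): body
After 3 (lastChild): html
After 4 (previousSibling): div
After 5 (nextSibling): html
After 6 (parentNode): body
After 7 (lastChild): html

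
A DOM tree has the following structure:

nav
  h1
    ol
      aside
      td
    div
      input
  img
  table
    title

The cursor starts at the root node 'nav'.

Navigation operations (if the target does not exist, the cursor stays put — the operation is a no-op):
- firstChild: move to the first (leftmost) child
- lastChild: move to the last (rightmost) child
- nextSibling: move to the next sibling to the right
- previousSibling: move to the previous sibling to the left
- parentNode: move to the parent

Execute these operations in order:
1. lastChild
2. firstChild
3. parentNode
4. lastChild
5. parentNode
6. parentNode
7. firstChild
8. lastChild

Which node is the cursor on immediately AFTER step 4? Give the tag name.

After 1 (lastChild): table
After 2 (firstChild): title
After 3 (parentNode): table
After 4 (lastChild): title

Answer: title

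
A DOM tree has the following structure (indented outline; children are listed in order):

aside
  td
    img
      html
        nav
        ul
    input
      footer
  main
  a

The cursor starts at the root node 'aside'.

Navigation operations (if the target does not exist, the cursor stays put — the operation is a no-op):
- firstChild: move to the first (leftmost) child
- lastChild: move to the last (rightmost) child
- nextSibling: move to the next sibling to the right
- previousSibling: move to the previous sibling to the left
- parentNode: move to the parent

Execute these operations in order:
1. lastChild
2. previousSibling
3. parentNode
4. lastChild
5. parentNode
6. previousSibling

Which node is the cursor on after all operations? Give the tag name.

Answer: aside

Derivation:
After 1 (lastChild): a
After 2 (previousSibling): main
After 3 (parentNode): aside
After 4 (lastChild): a
After 5 (parentNode): aside
After 6 (previousSibling): aside (no-op, stayed)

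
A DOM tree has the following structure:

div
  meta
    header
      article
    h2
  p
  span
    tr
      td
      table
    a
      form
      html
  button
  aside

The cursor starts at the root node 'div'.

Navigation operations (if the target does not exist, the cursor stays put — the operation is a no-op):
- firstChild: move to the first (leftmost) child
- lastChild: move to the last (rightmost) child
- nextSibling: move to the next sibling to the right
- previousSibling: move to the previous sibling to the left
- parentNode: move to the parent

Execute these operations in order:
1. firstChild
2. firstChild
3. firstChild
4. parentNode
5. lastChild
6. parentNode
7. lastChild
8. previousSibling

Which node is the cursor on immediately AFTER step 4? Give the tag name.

After 1 (firstChild): meta
After 2 (firstChild): header
After 3 (firstChild): article
After 4 (parentNode): header

Answer: header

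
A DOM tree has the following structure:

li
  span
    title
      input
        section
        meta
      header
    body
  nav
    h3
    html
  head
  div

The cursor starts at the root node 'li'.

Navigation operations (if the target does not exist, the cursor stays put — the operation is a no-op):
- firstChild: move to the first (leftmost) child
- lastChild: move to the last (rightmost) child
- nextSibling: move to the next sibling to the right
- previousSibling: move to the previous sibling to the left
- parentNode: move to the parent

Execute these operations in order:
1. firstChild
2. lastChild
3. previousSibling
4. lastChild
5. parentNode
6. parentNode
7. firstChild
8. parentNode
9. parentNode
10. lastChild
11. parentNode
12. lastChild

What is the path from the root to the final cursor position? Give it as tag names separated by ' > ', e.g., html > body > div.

After 1 (firstChild): span
After 2 (lastChild): body
After 3 (previousSibling): title
After 4 (lastChild): header
After 5 (parentNode): title
After 6 (parentNode): span
After 7 (firstChild): title
After 8 (parentNode): span
After 9 (parentNode): li
After 10 (lastChild): div
After 11 (parentNode): li
After 12 (lastChild): div

Answer: li > div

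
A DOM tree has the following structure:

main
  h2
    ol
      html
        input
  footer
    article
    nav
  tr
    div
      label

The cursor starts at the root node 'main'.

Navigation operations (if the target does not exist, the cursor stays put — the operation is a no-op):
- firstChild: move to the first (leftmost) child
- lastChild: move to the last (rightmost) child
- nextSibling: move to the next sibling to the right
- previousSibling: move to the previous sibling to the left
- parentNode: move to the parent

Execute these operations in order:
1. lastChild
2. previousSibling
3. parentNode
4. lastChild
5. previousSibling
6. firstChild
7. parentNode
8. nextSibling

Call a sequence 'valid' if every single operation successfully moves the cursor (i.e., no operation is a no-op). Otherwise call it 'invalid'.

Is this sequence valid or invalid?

After 1 (lastChild): tr
After 2 (previousSibling): footer
After 3 (parentNode): main
After 4 (lastChild): tr
After 5 (previousSibling): footer
After 6 (firstChild): article
After 7 (parentNode): footer
After 8 (nextSibling): tr

Answer: valid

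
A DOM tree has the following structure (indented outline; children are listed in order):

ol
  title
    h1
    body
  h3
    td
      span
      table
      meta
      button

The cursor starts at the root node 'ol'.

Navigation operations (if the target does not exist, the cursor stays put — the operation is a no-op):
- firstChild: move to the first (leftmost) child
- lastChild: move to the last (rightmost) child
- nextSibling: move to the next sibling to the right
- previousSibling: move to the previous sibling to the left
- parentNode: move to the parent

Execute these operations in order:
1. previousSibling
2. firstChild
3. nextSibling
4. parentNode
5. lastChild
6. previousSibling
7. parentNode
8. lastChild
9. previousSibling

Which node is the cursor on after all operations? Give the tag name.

After 1 (previousSibling): ol (no-op, stayed)
After 2 (firstChild): title
After 3 (nextSibling): h3
After 4 (parentNode): ol
After 5 (lastChild): h3
After 6 (previousSibling): title
After 7 (parentNode): ol
After 8 (lastChild): h3
After 9 (previousSibling): title

Answer: title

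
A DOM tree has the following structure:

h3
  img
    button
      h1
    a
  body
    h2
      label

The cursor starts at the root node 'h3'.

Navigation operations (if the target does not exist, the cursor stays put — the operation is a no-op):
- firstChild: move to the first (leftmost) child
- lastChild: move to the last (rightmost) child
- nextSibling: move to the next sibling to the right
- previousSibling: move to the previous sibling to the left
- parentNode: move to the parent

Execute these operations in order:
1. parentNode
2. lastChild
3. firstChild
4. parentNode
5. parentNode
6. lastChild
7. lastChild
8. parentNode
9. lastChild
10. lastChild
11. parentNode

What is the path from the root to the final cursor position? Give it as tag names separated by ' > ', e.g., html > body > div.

After 1 (parentNode): h3 (no-op, stayed)
After 2 (lastChild): body
After 3 (firstChild): h2
After 4 (parentNode): body
After 5 (parentNode): h3
After 6 (lastChild): body
After 7 (lastChild): h2
After 8 (parentNode): body
After 9 (lastChild): h2
After 10 (lastChild): label
After 11 (parentNode): h2

Answer: h3 > body > h2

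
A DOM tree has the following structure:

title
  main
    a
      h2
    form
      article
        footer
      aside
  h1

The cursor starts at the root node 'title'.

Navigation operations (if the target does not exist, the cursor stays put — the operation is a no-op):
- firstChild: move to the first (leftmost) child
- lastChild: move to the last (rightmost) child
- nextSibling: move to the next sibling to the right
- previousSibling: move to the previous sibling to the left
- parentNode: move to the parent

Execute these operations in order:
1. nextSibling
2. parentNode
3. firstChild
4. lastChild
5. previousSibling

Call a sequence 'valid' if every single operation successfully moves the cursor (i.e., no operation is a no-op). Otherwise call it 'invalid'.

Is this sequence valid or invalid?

Answer: invalid

Derivation:
After 1 (nextSibling): title (no-op, stayed)
After 2 (parentNode): title (no-op, stayed)
After 3 (firstChild): main
After 4 (lastChild): form
After 5 (previousSibling): a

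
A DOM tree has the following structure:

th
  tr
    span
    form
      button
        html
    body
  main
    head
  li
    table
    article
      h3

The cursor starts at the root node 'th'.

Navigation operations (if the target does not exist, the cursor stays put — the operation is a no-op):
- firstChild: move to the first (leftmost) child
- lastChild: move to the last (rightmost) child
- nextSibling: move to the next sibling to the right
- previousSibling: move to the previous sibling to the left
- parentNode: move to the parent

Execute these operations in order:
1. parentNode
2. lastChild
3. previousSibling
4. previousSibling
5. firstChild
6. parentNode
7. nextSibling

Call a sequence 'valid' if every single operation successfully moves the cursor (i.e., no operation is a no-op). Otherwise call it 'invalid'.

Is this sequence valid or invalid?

After 1 (parentNode): th (no-op, stayed)
After 2 (lastChild): li
After 3 (previousSibling): main
After 4 (previousSibling): tr
After 5 (firstChild): span
After 6 (parentNode): tr
After 7 (nextSibling): main

Answer: invalid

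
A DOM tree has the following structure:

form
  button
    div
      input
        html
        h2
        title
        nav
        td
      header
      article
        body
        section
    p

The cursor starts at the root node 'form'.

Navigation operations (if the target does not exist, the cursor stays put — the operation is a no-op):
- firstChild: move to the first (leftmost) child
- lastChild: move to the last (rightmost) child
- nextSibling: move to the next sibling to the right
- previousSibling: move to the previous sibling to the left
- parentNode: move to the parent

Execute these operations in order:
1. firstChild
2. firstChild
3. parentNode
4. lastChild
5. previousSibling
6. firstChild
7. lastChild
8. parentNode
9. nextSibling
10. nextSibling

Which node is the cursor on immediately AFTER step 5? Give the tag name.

Answer: div

Derivation:
After 1 (firstChild): button
After 2 (firstChild): div
After 3 (parentNode): button
After 4 (lastChild): p
After 5 (previousSibling): div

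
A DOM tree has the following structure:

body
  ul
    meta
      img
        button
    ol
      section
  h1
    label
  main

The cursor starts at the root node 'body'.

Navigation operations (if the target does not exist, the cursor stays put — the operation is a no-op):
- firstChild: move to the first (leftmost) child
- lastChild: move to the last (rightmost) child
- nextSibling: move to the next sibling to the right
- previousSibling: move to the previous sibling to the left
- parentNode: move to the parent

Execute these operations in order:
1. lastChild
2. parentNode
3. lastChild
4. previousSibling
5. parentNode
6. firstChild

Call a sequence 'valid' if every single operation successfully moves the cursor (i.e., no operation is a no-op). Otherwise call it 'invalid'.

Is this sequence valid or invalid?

Answer: valid

Derivation:
After 1 (lastChild): main
After 2 (parentNode): body
After 3 (lastChild): main
After 4 (previousSibling): h1
After 5 (parentNode): body
After 6 (firstChild): ul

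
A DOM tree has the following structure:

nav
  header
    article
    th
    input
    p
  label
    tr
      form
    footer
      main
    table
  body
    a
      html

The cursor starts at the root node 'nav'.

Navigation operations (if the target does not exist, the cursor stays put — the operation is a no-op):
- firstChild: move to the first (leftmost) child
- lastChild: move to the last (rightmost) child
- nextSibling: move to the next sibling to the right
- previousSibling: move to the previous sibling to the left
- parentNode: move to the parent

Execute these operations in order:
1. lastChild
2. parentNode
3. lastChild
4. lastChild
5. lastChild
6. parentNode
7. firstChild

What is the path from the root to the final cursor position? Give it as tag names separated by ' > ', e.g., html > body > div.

After 1 (lastChild): body
After 2 (parentNode): nav
After 3 (lastChild): body
After 4 (lastChild): a
After 5 (lastChild): html
After 6 (parentNode): a
After 7 (firstChild): html

Answer: nav > body > a > html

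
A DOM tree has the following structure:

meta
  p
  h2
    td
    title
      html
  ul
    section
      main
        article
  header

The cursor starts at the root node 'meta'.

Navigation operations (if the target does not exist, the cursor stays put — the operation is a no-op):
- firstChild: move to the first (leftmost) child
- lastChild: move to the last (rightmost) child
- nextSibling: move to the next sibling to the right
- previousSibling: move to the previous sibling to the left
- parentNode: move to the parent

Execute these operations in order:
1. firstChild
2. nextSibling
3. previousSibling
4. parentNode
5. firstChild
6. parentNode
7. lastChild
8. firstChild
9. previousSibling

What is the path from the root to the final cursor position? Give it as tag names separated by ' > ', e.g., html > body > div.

Answer: meta > ul

Derivation:
After 1 (firstChild): p
After 2 (nextSibling): h2
After 3 (previousSibling): p
After 4 (parentNode): meta
After 5 (firstChild): p
After 6 (parentNode): meta
After 7 (lastChild): header
After 8 (firstChild): header (no-op, stayed)
After 9 (previousSibling): ul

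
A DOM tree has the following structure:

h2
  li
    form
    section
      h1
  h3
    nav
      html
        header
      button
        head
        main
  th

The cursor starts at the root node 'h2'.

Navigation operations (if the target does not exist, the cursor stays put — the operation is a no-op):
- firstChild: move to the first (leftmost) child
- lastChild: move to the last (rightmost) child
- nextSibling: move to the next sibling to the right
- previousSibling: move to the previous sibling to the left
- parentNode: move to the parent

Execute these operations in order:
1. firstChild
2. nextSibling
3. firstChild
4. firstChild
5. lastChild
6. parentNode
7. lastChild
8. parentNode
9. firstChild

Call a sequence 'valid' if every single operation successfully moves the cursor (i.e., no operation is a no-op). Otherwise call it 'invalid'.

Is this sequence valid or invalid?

Answer: valid

Derivation:
After 1 (firstChild): li
After 2 (nextSibling): h3
After 3 (firstChild): nav
After 4 (firstChild): html
After 5 (lastChild): header
After 6 (parentNode): html
After 7 (lastChild): header
After 8 (parentNode): html
After 9 (firstChild): header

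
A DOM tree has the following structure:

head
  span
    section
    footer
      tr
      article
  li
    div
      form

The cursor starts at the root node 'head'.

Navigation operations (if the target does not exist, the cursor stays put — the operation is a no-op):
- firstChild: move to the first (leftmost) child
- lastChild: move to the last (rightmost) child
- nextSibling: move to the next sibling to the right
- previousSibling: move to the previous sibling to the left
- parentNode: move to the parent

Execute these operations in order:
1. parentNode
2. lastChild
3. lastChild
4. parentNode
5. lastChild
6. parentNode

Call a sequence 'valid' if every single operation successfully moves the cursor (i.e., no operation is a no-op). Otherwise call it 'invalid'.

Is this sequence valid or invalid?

After 1 (parentNode): head (no-op, stayed)
After 2 (lastChild): li
After 3 (lastChild): div
After 4 (parentNode): li
After 5 (lastChild): div
After 6 (parentNode): li

Answer: invalid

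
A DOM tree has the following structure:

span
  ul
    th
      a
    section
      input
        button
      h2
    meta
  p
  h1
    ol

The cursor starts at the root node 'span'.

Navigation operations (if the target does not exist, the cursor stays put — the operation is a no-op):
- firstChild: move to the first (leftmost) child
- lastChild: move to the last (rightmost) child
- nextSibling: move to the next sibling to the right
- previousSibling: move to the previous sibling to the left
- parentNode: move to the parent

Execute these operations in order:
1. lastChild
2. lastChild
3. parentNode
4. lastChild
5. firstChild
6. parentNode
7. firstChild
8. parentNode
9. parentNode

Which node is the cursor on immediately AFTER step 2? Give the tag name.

Answer: ol

Derivation:
After 1 (lastChild): h1
After 2 (lastChild): ol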